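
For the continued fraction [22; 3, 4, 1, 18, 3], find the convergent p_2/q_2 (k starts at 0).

290/13

Using pₖ = aₖpₖ₋₁ + pₖ₋₂, qₖ = aₖqₖ₋₁ + qₖ₋₂ (with p₋₁=1, p₋₂=0, q₋₁=0, q₋₂=1):
  k=0: a=22, p=22, q=1
  k=1: a=3, p=67, q=3
  k=2: a=4, p=290, q=13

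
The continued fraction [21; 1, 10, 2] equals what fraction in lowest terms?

Fold from the inside: start with 2/1.
  10 + 1/2 = 21/2
  1 + 2/21 = 23/21
  21 + 21/23 = 504/23

504/23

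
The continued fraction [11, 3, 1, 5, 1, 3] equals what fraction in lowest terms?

Fold from the inside: start with 3/1.
  1 + 1/3 = 4/3
  5 + 3/4 = 23/4
  1 + 4/23 = 27/23
  3 + 23/27 = 104/27
  11 + 27/104 = 1171/104

1171/104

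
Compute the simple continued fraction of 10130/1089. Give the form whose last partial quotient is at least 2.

10130 = 9*1089 + 329
1089 = 3*329 + 102
329 = 3*102 + 23
102 = 4*23 + 10
23 = 2*10 + 3
10 = 3*3 + 1
3 = 3*1 + 0  (stop)
So 10130/1089 = [9; 3, 3, 4, 2, 3, 3].

[9; 3, 3, 4, 2, 3, 3]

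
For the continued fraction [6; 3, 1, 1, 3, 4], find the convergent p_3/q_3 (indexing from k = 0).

44/7

Using pₖ = aₖpₖ₋₁ + pₖ₋₂, qₖ = aₖqₖ₋₁ + qₖ₋₂ (with p₋₁=1, p₋₂=0, q₋₁=0, q₋₂=1):
  k=0: a=6, p=6, q=1
  k=1: a=3, p=19, q=3
  k=2: a=1, p=25, q=4
  k=3: a=1, p=44, q=7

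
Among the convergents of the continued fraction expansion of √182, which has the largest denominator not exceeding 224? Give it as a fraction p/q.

1457/108

√182 = [13; 2, 26, …] (period length 2).
Convergents:
  p_0/q_0 = 13/1
  p_1/q_1 = 27/2
  p_2/q_2 = 715/53
  p_3/q_3 = 1457/108
  p_4/q_4 = 38597/2861
q_3 = 108 ≤ 224 < 2861 = q_4, so the answer is 1457/108.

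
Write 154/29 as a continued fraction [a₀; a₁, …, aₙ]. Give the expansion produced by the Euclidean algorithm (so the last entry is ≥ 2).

154 = 5×29 + 9
29 = 3×9 + 2
9 = 4×2 + 1
2 = 2×1 + 0  (stop)
So 154/29 = [5; 3, 4, 2].

[5; 3, 4, 2]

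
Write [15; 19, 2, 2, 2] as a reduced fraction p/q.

Using pₖ = aₖpₖ₋₁ + pₖ₋₂ and qₖ = aₖqₖ₋₁ + qₖ₋₂:
  k=0: a=15, p=15, q=1
  k=1: a=19, p=286, q=19
  k=2: a=2, p=587, q=39
  k=3: a=2, p=1460, q=97
  k=4: a=2, p=3507, q=233

3507/233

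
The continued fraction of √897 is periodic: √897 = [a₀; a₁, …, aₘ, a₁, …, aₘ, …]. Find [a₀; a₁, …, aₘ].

[29; 1, 18, 1, 58]

a₀ = ⌊√897⌋ = 29.
With m₀=0, d₀=1 and mₖ₊₁ = dₖaₖ − mₖ, dₖ₊₁ = (n − mₖ₊₁²)/dₖ, aₖ₊₁ = ⌊(a₀+mₖ₊₁)/dₖ₊₁⌋:
  k=1: m=29, d=56, a=1
  k=2: m=27, d=3, a=18
  k=3: m=27, d=56, a=1
  k=4: m=29, d=1, a=58
d=1 and a=2a₀=58 at k=4, so the next step gives (m, d) = (29, 56) again — its k=1 value — and the period has length 4.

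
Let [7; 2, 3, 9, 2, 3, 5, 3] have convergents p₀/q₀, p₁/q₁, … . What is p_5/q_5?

3537/476

Using pₖ = aₖpₖ₋₁ + pₖ₋₂, qₖ = aₖqₖ₋₁ + qₖ₋₂ (with p₋₁=1, p₋₂=0, q₋₁=0, q₋₂=1):
  k=0: a=7, p=7, q=1
  k=1: a=2, p=15, q=2
  k=2: a=3, p=52, q=7
  k=3: a=9, p=483, q=65
  k=4: a=2, p=1018, q=137
  k=5: a=3, p=3537, q=476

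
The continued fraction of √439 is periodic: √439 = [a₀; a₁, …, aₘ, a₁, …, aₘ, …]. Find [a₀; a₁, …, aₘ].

[20; 1, 19, 1, 40]

a₀ = ⌊√439⌋ = 20.
With m₀=0, d₀=1 and mₖ₊₁ = dₖaₖ − mₖ, dₖ₊₁ = (n − mₖ₊₁²)/dₖ, aₖ₊₁ = ⌊(a₀+mₖ₊₁)/dₖ₊₁⌋:
  k=1: m=20, d=39, a=1
  k=2: m=19, d=2, a=19
  k=3: m=19, d=39, a=1
  k=4: m=20, d=1, a=40
d=1 and a=2a₀=40 at k=4, so the next step gives (m, d) = (20, 39) again — its k=1 value — and the period has length 4.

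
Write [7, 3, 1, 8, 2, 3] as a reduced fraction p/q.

1865/257

Using pₖ = aₖpₖ₋₁ + pₖ₋₂ and qₖ = aₖqₖ₋₁ + qₖ₋₂:
  k=0: a=7, p=7, q=1
  k=1: a=3, p=22, q=3
  k=2: a=1, p=29, q=4
  k=3: a=8, p=254, q=35
  k=4: a=2, p=537, q=74
  k=5: a=3, p=1865, q=257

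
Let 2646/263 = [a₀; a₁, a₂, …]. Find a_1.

16

2646 = 10·263 + 16   →  a_0 = 10
263 = 16·16 + 7   →  a_1 = 16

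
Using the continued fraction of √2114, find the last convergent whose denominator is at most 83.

2115/46

√2114 = [45; 1, 44, 1, 90, …] (period length 4).
Convergents:
  p_0/q_0 = 45/1
  p_1/q_1 = 46/1
  p_2/q_2 = 2069/45
  p_3/q_3 = 2115/46
  p_4/q_4 = 192419/4185
q_3 = 46 ≤ 83 < 4185 = q_4, so the answer is 2115/46.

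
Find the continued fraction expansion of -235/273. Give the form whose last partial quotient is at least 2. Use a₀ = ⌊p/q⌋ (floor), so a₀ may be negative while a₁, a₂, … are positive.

[-1; 7, 5, 2, 3]

-235 = -1×273 + 38
273 = 7×38 + 7
38 = 5×7 + 3
7 = 2×3 + 1
3 = 3×1 + 0  (stop)
So -235/273 = [-1; 7, 5, 2, 3].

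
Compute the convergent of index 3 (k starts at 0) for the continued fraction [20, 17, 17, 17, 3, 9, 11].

Using pₖ = aₖpₖ₋₁ + pₖ₋₂, qₖ = aₖqₖ₋₁ + qₖ₋₂ (with p₋₁=1, p₋₂=0, q₋₁=0, q₋₂=1):
  k=0: a=20, p=20, q=1
  k=1: a=17, p=341, q=17
  k=2: a=17, p=5817, q=290
  k=3: a=17, p=99230, q=4947

99230/4947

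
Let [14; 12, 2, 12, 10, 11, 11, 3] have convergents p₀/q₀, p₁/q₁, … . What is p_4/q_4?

Using pₖ = aₖpₖ₋₁ + pₖ₋₂, qₖ = aₖqₖ₋₁ + qₖ₋₂ (with p₋₁=1, p₋₂=0, q₋₁=0, q₋₂=1):
  k=0: a=14, p=14, q=1
  k=1: a=12, p=169, q=12
  k=2: a=2, p=352, q=25
  k=3: a=12, p=4393, q=312
  k=4: a=10, p=44282, q=3145

44282/3145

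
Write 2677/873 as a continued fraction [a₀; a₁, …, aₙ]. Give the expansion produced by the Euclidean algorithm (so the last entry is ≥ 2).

[3; 15, 19, 3]

2677 = 3×873 + 58
873 = 15×58 + 3
58 = 19×3 + 1
3 = 3×1 + 0  (stop)
So 2677/873 = [3; 15, 19, 3].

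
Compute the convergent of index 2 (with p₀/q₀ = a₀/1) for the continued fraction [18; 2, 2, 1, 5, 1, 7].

92/5

Using pₖ = aₖpₖ₋₁ + pₖ₋₂, qₖ = aₖqₖ₋₁ + qₖ₋₂ (with p₋₁=1, p₋₂=0, q₋₁=0, q₋₂=1):
  k=0: a=18, p=18, q=1
  k=1: a=2, p=37, q=2
  k=2: a=2, p=92, q=5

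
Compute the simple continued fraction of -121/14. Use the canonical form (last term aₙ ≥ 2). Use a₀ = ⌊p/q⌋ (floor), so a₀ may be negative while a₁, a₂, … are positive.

-121 = -9×14 + 5
14 = 2×5 + 4
5 = 1×4 + 1
4 = 4×1 + 0  (stop)
So -121/14 = [-9; 2, 1, 4].

[-9; 2, 1, 4]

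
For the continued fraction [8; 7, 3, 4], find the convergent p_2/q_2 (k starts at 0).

179/22

Using pₖ = aₖpₖ₋₁ + pₖ₋₂, qₖ = aₖqₖ₋₁ + qₖ₋₂ (with p₋₁=1, p₋₂=0, q₋₁=0, q₋₂=1):
  k=0: a=8, p=8, q=1
  k=1: a=7, p=57, q=7
  k=2: a=3, p=179, q=22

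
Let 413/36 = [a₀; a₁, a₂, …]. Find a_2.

413 = 11·36 + 17   →  a_0 = 11
36 = 2·17 + 2   →  a_1 = 2
17 = 8·2 + 1   →  a_2 = 8

8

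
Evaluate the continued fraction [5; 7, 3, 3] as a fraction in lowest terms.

375/73

Fold from the inside: start with 3/1.
  3 + 1/3 = 10/3
  7 + 3/10 = 73/10
  5 + 10/73 = 375/73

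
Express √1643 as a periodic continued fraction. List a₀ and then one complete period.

[40; 1, 1, 6, 1, 6, 1, 1, 80]

a₀ = ⌊√1643⌋ = 40.
With m₀=0, d₀=1 and mₖ₊₁ = dₖaₖ − mₖ, dₖ₊₁ = (n − mₖ₊₁²)/dₖ, aₖ₊₁ = ⌊(a₀+mₖ₊₁)/dₖ₊₁⌋:
  k=1: m=40, d=43, a=1
  k=2: m=3, d=38, a=1
  k=3: m=35, d=11, a=6
  k=4: m=31, d=62, a=1
  k=5: m=31, d=11, a=6
  k=6: m=35, d=38, a=1
  k=7: m=3, d=43, a=1
  k=8: m=40, d=1, a=80
d=1 and a=2a₀=80 at k=8, so the next step gives (m, d) = (40, 43) again — its k=1 value — and the period has length 8.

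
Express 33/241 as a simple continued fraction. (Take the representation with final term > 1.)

[0; 7, 3, 3, 3]

33 = 0×241 + 33
241 = 7×33 + 10
33 = 3×10 + 3
10 = 3×3 + 1
3 = 3×1 + 0  (stop)
So 33/241 = [0; 7, 3, 3, 3].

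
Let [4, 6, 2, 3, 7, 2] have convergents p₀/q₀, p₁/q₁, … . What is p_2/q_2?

Using pₖ = aₖpₖ₋₁ + pₖ₋₂, qₖ = aₖqₖ₋₁ + qₖ₋₂ (with p₋₁=1, p₋₂=0, q₋₁=0, q₋₂=1):
  k=0: a=4, p=4, q=1
  k=1: a=6, p=25, q=6
  k=2: a=2, p=54, q=13

54/13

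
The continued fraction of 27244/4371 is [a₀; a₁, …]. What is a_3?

27244 = 6·4371 + 1018   →  a_0 = 6
4371 = 4·1018 + 299   →  a_1 = 4
1018 = 3·299 + 121   →  a_2 = 3
299 = 2·121 + 57   →  a_3 = 2

2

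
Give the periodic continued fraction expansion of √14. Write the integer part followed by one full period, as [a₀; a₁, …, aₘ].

a₀ = ⌊√14⌋ = 3.
With m₀=0, d₀=1 and mₖ₊₁ = dₖaₖ − mₖ, dₖ₊₁ = (n − mₖ₊₁²)/dₖ, aₖ₊₁ = ⌊(a₀+mₖ₊₁)/dₖ₊₁⌋:
  k=1: m=3, d=5, a=1
  k=2: m=2, d=2, a=2
  k=3: m=2, d=5, a=1
  k=4: m=3, d=1, a=6
d=1 and a=2a₀=6 at k=4, so the next step gives (m, d) = (3, 5) again — its k=1 value — and the period has length 4.

[3; 1, 2, 1, 6]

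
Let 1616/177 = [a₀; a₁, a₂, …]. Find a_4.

1616 = 9·177 + 23   →  a_0 = 9
177 = 7·23 + 16   →  a_1 = 7
23 = 1·16 + 7   →  a_2 = 1
16 = 2·7 + 2   →  a_3 = 2
7 = 3·2 + 1   →  a_4 = 3

3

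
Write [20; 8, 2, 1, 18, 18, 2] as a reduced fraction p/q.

348658/17329

Using pₖ = aₖpₖ₋₁ + pₖ₋₂ and qₖ = aₖqₖ₋₁ + qₖ₋₂:
  k=0: a=20, p=20, q=1
  k=1: a=8, p=161, q=8
  k=2: a=2, p=342, q=17
  k=3: a=1, p=503, q=25
  k=4: a=18, p=9396, q=467
  k=5: a=18, p=169631, q=8431
  k=6: a=2, p=348658, q=17329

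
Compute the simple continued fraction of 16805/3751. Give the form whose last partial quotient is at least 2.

[4; 2, 12, 11, 2, 6]

16805 = 4×3751 + 1801
3751 = 2×1801 + 149
1801 = 12×149 + 13
149 = 11×13 + 6
13 = 2×6 + 1
6 = 6×1 + 0  (stop)
So 16805/3751 = [4; 2, 12, 11, 2, 6].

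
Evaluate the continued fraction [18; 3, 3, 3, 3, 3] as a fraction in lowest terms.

Using pₖ = aₖpₖ₋₁ + pₖ₋₂ and qₖ = aₖqₖ₋₁ + qₖ₋₂:
  k=0: a=18, p=18, q=1
  k=1: a=3, p=55, q=3
  k=2: a=3, p=183, q=10
  k=3: a=3, p=604, q=33
  k=4: a=3, p=1995, q=109
  k=5: a=3, p=6589, q=360

6589/360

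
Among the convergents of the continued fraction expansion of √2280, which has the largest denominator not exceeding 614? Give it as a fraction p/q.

18288/383

√2280 = [47; 1, 2, 1, 94, …] (period length 4).
Convergents:
  p_0/q_0 = 47/1
  p_1/q_1 = 48/1
  p_2/q_2 = 143/3
  p_3/q_3 = 191/4
  p_4/q_4 = 18097/379
  p_5/q_5 = 18288/383
  p_6/q_6 = 54673/1145
q_5 = 383 ≤ 614 < 1145 = q_6, so the answer is 18288/383.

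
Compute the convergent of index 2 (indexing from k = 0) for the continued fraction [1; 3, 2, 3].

Using pₖ = aₖpₖ₋₁ + pₖ₋₂, qₖ = aₖqₖ₋₁ + qₖ₋₂ (with p₋₁=1, p₋₂=0, q₋₁=0, q₋₂=1):
  k=0: a=1, p=1, q=1
  k=1: a=3, p=4, q=3
  k=2: a=2, p=9, q=7

9/7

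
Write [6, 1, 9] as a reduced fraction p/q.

Using pₖ = aₖpₖ₋₁ + pₖ₋₂ and qₖ = aₖqₖ₋₁ + qₖ₋₂:
  k=0: a=6, p=6, q=1
  k=1: a=1, p=7, q=1
  k=2: a=9, p=69, q=10

69/10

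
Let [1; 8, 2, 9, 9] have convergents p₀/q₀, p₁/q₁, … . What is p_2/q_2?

Using pₖ = aₖpₖ₋₁ + pₖ₋₂, qₖ = aₖqₖ₋₁ + qₖ₋₂ (with p₋₁=1, p₋₂=0, q₋₁=0, q₋₂=1):
  k=0: a=1, p=1, q=1
  k=1: a=8, p=9, q=8
  k=2: a=2, p=19, q=17

19/17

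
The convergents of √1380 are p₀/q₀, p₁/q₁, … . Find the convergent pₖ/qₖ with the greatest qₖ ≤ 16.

√1380 = [37; 6, 1, 2, 1, 6, 74, …] (period length 6).
Convergents:
  p_0/q_0 = 37/1
  p_1/q_1 = 223/6
  p_2/q_2 = 260/7
  p_3/q_3 = 743/20
q_2 = 7 ≤ 16 < 20 = q_3, so the answer is 260/7.

260/7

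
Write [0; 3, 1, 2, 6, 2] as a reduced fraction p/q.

Fold from the inside: start with 2/1.
  6 + 1/2 = 13/2
  2 + 2/13 = 28/13
  1 + 13/28 = 41/28
  3 + 28/41 = 151/41
  0 + 41/151 = 41/151

41/151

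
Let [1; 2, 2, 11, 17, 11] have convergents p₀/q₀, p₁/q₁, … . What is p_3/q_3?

80/57

Using pₖ = aₖpₖ₋₁ + pₖ₋₂, qₖ = aₖqₖ₋₁ + qₖ₋₂ (with p₋₁=1, p₋₂=0, q₋₁=0, q₋₂=1):
  k=0: a=1, p=1, q=1
  k=1: a=2, p=3, q=2
  k=2: a=2, p=7, q=5
  k=3: a=11, p=80, q=57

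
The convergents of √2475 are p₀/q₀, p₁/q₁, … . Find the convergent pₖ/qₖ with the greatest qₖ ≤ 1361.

√2475 = [49; 1, 2, 1, 98, …] (period length 4).
Convergents:
  p_0/q_0 = 49/1
  p_1/q_1 = 50/1
  p_2/q_2 = 149/3
  p_3/q_3 = 199/4
  p_4/q_4 = 19651/395
  p_5/q_5 = 19850/399
  p_6/q_6 = 59351/1193
  p_7/q_7 = 79201/1592
q_6 = 1193 ≤ 1361 < 1592 = q_7, so the answer is 59351/1193.

59351/1193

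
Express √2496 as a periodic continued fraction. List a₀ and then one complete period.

[49; 1, 23, 1, 98]

a₀ = ⌊√2496⌋ = 49.
With m₀=0, d₀=1 and mₖ₊₁ = dₖaₖ − mₖ, dₖ₊₁ = (n − mₖ₊₁²)/dₖ, aₖ₊₁ = ⌊(a₀+mₖ₊₁)/dₖ₊₁⌋:
  k=1: m=49, d=95, a=1
  k=2: m=46, d=4, a=23
  k=3: m=46, d=95, a=1
  k=4: m=49, d=1, a=98
d=1 and a=2a₀=98 at k=4, so the next step gives (m, d) = (49, 95) again — its k=1 value — and the period has length 4.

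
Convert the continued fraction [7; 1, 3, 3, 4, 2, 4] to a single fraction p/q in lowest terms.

4319/556

Fold from the inside: start with 4/1.
  2 + 1/4 = 9/4
  4 + 4/9 = 40/9
  3 + 9/40 = 129/40
  3 + 40/129 = 427/129
  1 + 129/427 = 556/427
  7 + 427/556 = 4319/556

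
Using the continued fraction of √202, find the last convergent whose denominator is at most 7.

71/5

√202 = [14; 4, 1, 2, 2, 1, 4, 28, …] (period length 7).
Convergents:
  p_0/q_0 = 14/1
  p_1/q_1 = 57/4
  p_2/q_2 = 71/5
  p_3/q_3 = 199/14
q_2 = 5 ≤ 7 < 14 = q_3, so the answer is 71/5.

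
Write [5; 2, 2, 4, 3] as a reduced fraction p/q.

Fold from the inside: start with 3/1.
  4 + 1/3 = 13/3
  2 + 3/13 = 29/13
  2 + 13/29 = 71/29
  5 + 29/71 = 384/71

384/71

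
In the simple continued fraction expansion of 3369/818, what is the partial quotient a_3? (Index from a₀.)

3369 = 4·818 + 97   →  a_0 = 4
818 = 8·97 + 42   →  a_1 = 8
97 = 2·42 + 13   →  a_2 = 2
42 = 3·13 + 3   →  a_3 = 3

3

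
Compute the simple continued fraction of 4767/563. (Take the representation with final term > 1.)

[8; 2, 7, 9, 4]

4767 = 8*563 + 263
563 = 2*263 + 37
263 = 7*37 + 4
37 = 9*4 + 1
4 = 4*1 + 0  (stop)
So 4767/563 = [8; 2, 7, 9, 4].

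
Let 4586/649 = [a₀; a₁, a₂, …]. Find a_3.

4586 = 7·649 + 43   →  a_0 = 7
649 = 15·43 + 4   →  a_1 = 15
43 = 10·4 + 3   →  a_2 = 10
4 = 1·3 + 1   →  a_3 = 1

1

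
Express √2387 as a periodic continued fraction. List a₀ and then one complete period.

[48; 1, 5, 1, 96]

a₀ = ⌊√2387⌋ = 48.
With m₀=0, d₀=1 and mₖ₊₁ = dₖaₖ − mₖ, dₖ₊₁ = (n − mₖ₊₁²)/dₖ, aₖ₊₁ = ⌊(a₀+mₖ₊₁)/dₖ₊₁⌋:
  k=1: m=48, d=83, a=1
  k=2: m=35, d=14, a=5
  k=3: m=35, d=83, a=1
  k=4: m=48, d=1, a=96
d=1 and a=2a₀=96 at k=4, so the next step gives (m, d) = (48, 83) again — its k=1 value — and the period has length 4.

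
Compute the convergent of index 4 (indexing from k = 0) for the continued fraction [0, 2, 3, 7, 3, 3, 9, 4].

69/160

Using pₖ = aₖpₖ₋₁ + pₖ₋₂, qₖ = aₖqₖ₋₁ + qₖ₋₂ (with p₋₁=1, p₋₂=0, q₋₁=0, q₋₂=1):
  k=0: a=0, p=0, q=1
  k=1: a=2, p=1, q=2
  k=2: a=3, p=3, q=7
  k=3: a=7, p=22, q=51
  k=4: a=3, p=69, q=160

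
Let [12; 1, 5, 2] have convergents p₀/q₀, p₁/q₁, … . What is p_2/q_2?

77/6

Using pₖ = aₖpₖ₋₁ + pₖ₋₂, qₖ = aₖqₖ₋₁ + qₖ₋₂ (with p₋₁=1, p₋₂=0, q₋₁=0, q₋₂=1):
  k=0: a=12, p=12, q=1
  k=1: a=1, p=13, q=1
  k=2: a=5, p=77, q=6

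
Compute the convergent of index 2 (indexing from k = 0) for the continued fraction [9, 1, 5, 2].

Using pₖ = aₖpₖ₋₁ + pₖ₋₂, qₖ = aₖqₖ₋₁ + qₖ₋₂ (with p₋₁=1, p₋₂=0, q₋₁=0, q₋₂=1):
  k=0: a=9, p=9, q=1
  k=1: a=1, p=10, q=1
  k=2: a=5, p=59, q=6

59/6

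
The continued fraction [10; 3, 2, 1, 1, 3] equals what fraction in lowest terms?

628/61

Fold from the inside: start with 3/1.
  1 + 1/3 = 4/3
  1 + 3/4 = 7/4
  2 + 4/7 = 18/7
  3 + 7/18 = 61/18
  10 + 18/61 = 628/61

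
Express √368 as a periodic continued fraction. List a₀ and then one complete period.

[19; 5, 2, 5, 38]

a₀ = ⌊√368⌋ = 19.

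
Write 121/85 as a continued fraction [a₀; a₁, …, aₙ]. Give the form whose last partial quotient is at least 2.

[1; 2, 2, 1, 3, 3]

121 = 1·85 + 36
85 = 2·36 + 13
36 = 2·13 + 10
13 = 1·10 + 3
10 = 3·3 + 1
3 = 3·1 + 0  (stop)
So 121/85 = [1; 2, 2, 1, 3, 3].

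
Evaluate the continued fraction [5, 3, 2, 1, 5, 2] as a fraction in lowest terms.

657/124

Using pₖ = aₖpₖ₋₁ + pₖ₋₂ and qₖ = aₖqₖ₋₁ + qₖ₋₂:
  k=0: a=5, p=5, q=1
  k=1: a=3, p=16, q=3
  k=2: a=2, p=37, q=7
  k=3: a=1, p=53, q=10
  k=4: a=5, p=302, q=57
  k=5: a=2, p=657, q=124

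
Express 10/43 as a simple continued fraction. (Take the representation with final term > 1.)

10 = 0·43 + 10
43 = 4·10 + 3
10 = 3·3 + 1
3 = 3·1 + 0  (stop)
So 10/43 = [0; 4, 3, 3].

[0; 4, 3, 3]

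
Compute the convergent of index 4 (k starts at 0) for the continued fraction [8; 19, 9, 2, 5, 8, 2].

16000/1987

Using pₖ = aₖpₖ₋₁ + pₖ₋₂, qₖ = aₖqₖ₋₁ + qₖ₋₂ (with p₋₁=1, p₋₂=0, q₋₁=0, q₋₂=1):
  k=0: a=8, p=8, q=1
  k=1: a=19, p=153, q=19
  k=2: a=9, p=1385, q=172
  k=3: a=2, p=2923, q=363
  k=4: a=5, p=16000, q=1987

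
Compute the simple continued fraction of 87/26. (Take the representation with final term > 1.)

87 = 3×26 + 9
26 = 2×9 + 8
9 = 1×8 + 1
8 = 8×1 + 0  (stop)
So 87/26 = [3; 2, 1, 8].

[3; 2, 1, 8]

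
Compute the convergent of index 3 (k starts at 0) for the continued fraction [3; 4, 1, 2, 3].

Using pₖ = aₖpₖ₋₁ + pₖ₋₂, qₖ = aₖqₖ₋₁ + qₖ₋₂ (with p₋₁=1, p₋₂=0, q₋₁=0, q₋₂=1):
  k=0: a=3, p=3, q=1
  k=1: a=4, p=13, q=4
  k=2: a=1, p=16, q=5
  k=3: a=2, p=45, q=14

45/14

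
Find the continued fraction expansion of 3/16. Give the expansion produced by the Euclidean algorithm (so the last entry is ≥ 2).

[0; 5, 3]

3 = 0*16 + 3
16 = 5*3 + 1
3 = 3*1 + 0  (stop)
So 3/16 = [0; 5, 3].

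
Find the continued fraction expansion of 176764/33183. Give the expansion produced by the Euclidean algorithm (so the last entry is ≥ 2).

176764 = 5*33183 + 10849
33183 = 3*10849 + 636
10849 = 17*636 + 37
636 = 17*37 + 7
37 = 5*7 + 2
7 = 3*2 + 1
2 = 2*1 + 0  (stop)
So 176764/33183 = [5; 3, 17, 17, 5, 3, 2].

[5; 3, 17, 17, 5, 3, 2]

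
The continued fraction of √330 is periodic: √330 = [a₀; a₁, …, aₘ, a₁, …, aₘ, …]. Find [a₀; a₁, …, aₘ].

a₀ = ⌊√330⌋ = 18.
With m₀=0, d₀=1 and mₖ₊₁ = dₖaₖ − mₖ, dₖ₊₁ = (n − mₖ₊₁²)/dₖ, aₖ₊₁ = ⌊(a₀+mₖ₊₁)/dₖ₊₁⌋:
  k=1: m=18, d=6, a=6
  k=2: m=18, d=1, a=36
d=1 and a=2a₀=36 at k=2, so the next step gives (m, d) = (18, 6) again — its k=1 value — and the period has length 2.

[18; 6, 36]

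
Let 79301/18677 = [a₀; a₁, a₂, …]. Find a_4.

79301 = 4·18677 + 4593   →  a_0 = 4
18677 = 4·4593 + 305   →  a_1 = 4
4593 = 15·305 + 18   →  a_2 = 15
305 = 16·18 + 17   →  a_3 = 16
18 = 1·17 + 1   →  a_4 = 1

1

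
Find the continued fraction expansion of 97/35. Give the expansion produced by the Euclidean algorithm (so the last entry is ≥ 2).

[2; 1, 3, 2, 1, 2]

97 = 2×35 + 27
35 = 1×27 + 8
27 = 3×8 + 3
8 = 2×3 + 2
3 = 1×2 + 1
2 = 2×1 + 0  (stop)
So 97/35 = [2; 1, 3, 2, 1, 2].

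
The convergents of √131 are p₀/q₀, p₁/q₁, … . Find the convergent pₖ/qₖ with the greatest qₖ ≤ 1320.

√131 = [11; 2, 4, 11, 4, 2, 22, …] (period length 6).
Convergents:
  p_0/q_0 = 11/1
  p_1/q_1 = 23/2
  p_2/q_2 = 103/9
  p_3/q_3 = 1156/101
  p_4/q_4 = 4727/413
  p_5/q_5 = 10610/927
  p_6/q_6 = 238147/20807
q_5 = 927 ≤ 1320 < 20807 = q_6, so the answer is 10610/927.

10610/927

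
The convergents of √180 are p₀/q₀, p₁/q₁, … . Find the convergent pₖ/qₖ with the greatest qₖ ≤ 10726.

√180 = [13; 2, 2, 2, 26, …] (period length 4).
Convergents:
  p_0/q_0 = 13/1
  p_1/q_1 = 27/2
  p_2/q_2 = 67/5
  p_3/q_3 = 161/12
  p_4/q_4 = 4253/317
  p_5/q_5 = 8667/646
  p_6/q_6 = 21587/1609
  p_7/q_7 = 51841/3864
  p_8/q_8 = 1369453/102073
q_7 = 3864 ≤ 10726 < 102073 = q_8, so the answer is 51841/3864.

51841/3864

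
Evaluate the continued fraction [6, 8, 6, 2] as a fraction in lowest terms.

Fold from the inside: start with 2/1.
  6 + 1/2 = 13/2
  8 + 2/13 = 106/13
  6 + 13/106 = 649/106

649/106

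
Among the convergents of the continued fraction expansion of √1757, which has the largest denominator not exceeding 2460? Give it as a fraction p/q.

42210/1007

√1757 = [41; 1, 10, 1, 82, …] (period length 4).
Convergents:
  p_0/q_0 = 41/1
  p_1/q_1 = 42/1
  p_2/q_2 = 461/11
  p_3/q_3 = 503/12
  p_4/q_4 = 41707/995
  p_5/q_5 = 42210/1007
  p_6/q_6 = 463807/11065
q_5 = 1007 ≤ 2460 < 11065 = q_6, so the answer is 42210/1007.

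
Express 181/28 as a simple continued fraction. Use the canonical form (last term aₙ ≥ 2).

[6; 2, 6, 2]

181 = 6×28 + 13
28 = 2×13 + 2
13 = 6×2 + 1
2 = 2×1 + 0  (stop)
So 181/28 = [6; 2, 6, 2].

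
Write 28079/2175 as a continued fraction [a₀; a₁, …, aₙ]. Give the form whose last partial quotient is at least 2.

28079 = 12×2175 + 1979
2175 = 1×1979 + 196
1979 = 10×196 + 19
196 = 10×19 + 6
19 = 3×6 + 1
6 = 6×1 + 0  (stop)
So 28079/2175 = [12; 1, 10, 10, 3, 6].

[12; 1, 10, 10, 3, 6]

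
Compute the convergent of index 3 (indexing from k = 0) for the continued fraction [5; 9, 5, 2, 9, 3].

516/101

Using pₖ = aₖpₖ₋₁ + pₖ₋₂, qₖ = aₖqₖ₋₁ + qₖ₋₂ (with p₋₁=1, p₋₂=0, q₋₁=0, q₋₂=1):
  k=0: a=5, p=5, q=1
  k=1: a=9, p=46, q=9
  k=2: a=5, p=235, q=46
  k=3: a=2, p=516, q=101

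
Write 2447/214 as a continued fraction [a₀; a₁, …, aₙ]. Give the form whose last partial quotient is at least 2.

2447 = 11·214 + 93
214 = 2·93 + 28
93 = 3·28 + 9
28 = 3·9 + 1
9 = 9·1 + 0  (stop)
So 2447/214 = [11; 2, 3, 3, 9].

[11; 2, 3, 3, 9]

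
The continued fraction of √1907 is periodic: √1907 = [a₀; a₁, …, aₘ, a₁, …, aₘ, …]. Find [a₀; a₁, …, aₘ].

a₀ = ⌊√1907⌋ = 43.
With m₀=0, d₀=1 and mₖ₊₁ = dₖaₖ − mₖ, dₖ₊₁ = (n − mₖ₊₁²)/dₖ, aₖ₊₁ = ⌊(a₀+mₖ₊₁)/dₖ₊₁⌋:
  k=1: m=43, d=58, a=1
  k=2: m=15, d=29, a=2
  k=3: m=43, d=2, a=43
  k=4: m=43, d=29, a=2
  k=5: m=15, d=58, a=1
  k=6: m=43, d=1, a=86
d=1 and a=2a₀=86 at k=6, so the next step gives (m, d) = (43, 58) again — its k=1 value — and the period has length 6.

[43; 1, 2, 43, 2, 1, 86]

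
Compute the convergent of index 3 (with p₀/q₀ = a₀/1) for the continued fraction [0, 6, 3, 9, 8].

28/177

Using pₖ = aₖpₖ₋₁ + pₖ₋₂, qₖ = aₖqₖ₋₁ + qₖ₋₂ (with p₋₁=1, p₋₂=0, q₋₁=0, q₋₂=1):
  k=0: a=0, p=0, q=1
  k=1: a=6, p=1, q=6
  k=2: a=3, p=3, q=19
  k=3: a=9, p=28, q=177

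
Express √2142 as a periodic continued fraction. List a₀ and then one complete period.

a₀ = ⌊√2142⌋ = 46.
With m₀=0, d₀=1 and mₖ₊₁ = dₖaₖ − mₖ, dₖ₊₁ = (n − mₖ₊₁²)/dₖ, aₖ₊₁ = ⌊(a₀+mₖ₊₁)/dₖ₊₁⌋:
  k=1: m=46, d=26, a=3
  k=2: m=32, d=43, a=1
  k=3: m=11, d=47, a=1
  k=4: m=36, d=18, a=4
  k=5: m=36, d=47, a=1
  k=6: m=11, d=43, a=1
  k=7: m=32, d=26, a=3
  k=8: m=46, d=1, a=92
d=1 and a=2a₀=92 at k=8, so the next step gives (m, d) = (46, 26) again — its k=1 value — and the period has length 8.

[46; 3, 1, 1, 4, 1, 1, 3, 92]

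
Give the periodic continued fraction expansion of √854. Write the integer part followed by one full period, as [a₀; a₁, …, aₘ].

[29; 4, 2, 11, 4, 11, 2, 4, 58]

a₀ = ⌊√854⌋ = 29.
With m₀=0, d₀=1 and mₖ₊₁ = dₖaₖ − mₖ, dₖ₊₁ = (n − mₖ₊₁²)/dₖ, aₖ₊₁ = ⌊(a₀+mₖ₊₁)/dₖ₊₁⌋:
  k=1: m=29, d=13, a=4
  k=2: m=23, d=25, a=2
  k=3: m=27, d=5, a=11
  k=4: m=28, d=14, a=4
  k=5: m=28, d=5, a=11
  k=6: m=27, d=25, a=2
  k=7: m=23, d=13, a=4
  k=8: m=29, d=1, a=58
d=1 and a=2a₀=58 at k=8, so the next step gives (m, d) = (29, 13) again — its k=1 value — and the period has length 8.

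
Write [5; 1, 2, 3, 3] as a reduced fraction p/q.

188/33

Using pₖ = aₖpₖ₋₁ + pₖ₋₂ and qₖ = aₖqₖ₋₁ + qₖ₋₂:
  k=0: a=5, p=5, q=1
  k=1: a=1, p=6, q=1
  k=2: a=2, p=17, q=3
  k=3: a=3, p=57, q=10
  k=4: a=3, p=188, q=33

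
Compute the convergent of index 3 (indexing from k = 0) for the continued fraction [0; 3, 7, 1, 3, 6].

Using pₖ = aₖpₖ₋₁ + pₖ₋₂, qₖ = aₖqₖ₋₁ + qₖ₋₂ (with p₋₁=1, p₋₂=0, q₋₁=0, q₋₂=1):
  k=0: a=0, p=0, q=1
  k=1: a=3, p=1, q=3
  k=2: a=7, p=7, q=22
  k=3: a=1, p=8, q=25

8/25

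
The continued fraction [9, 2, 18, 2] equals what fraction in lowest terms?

721/76

Fold from the inside: start with 2/1.
  18 + 1/2 = 37/2
  2 + 2/37 = 76/37
  9 + 37/76 = 721/76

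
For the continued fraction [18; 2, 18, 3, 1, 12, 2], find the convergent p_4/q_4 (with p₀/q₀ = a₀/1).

2773/150

Using pₖ = aₖpₖ₋₁ + pₖ₋₂, qₖ = aₖqₖ₋₁ + qₖ₋₂ (with p₋₁=1, p₋₂=0, q₋₁=0, q₋₂=1):
  k=0: a=18, p=18, q=1
  k=1: a=2, p=37, q=2
  k=2: a=18, p=684, q=37
  k=3: a=3, p=2089, q=113
  k=4: a=1, p=2773, q=150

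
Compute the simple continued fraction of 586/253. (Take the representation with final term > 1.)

[2; 3, 6, 6, 2]

586 = 2*253 + 80
253 = 3*80 + 13
80 = 6*13 + 2
13 = 6*2 + 1
2 = 2*1 + 0  (stop)
So 586/253 = [2; 3, 6, 6, 2].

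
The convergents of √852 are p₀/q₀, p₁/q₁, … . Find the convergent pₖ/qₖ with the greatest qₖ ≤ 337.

√852 = [29; 5, 3, 2, 4, 2, 3, 5, 58, …] (period length 8).
Convergents:
  p_0/q_0 = 29/1
  p_1/q_1 = 146/5
  p_2/q_2 = 467/16
  p_3/q_3 = 1080/37
  p_4/q_4 = 4787/164
  p_5/q_5 = 10654/365
q_4 = 164 ≤ 337 < 365 = q_5, so the answer is 4787/164.

4787/164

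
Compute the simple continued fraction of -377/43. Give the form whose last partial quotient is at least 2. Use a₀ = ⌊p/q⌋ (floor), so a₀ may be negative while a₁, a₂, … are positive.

[-9; 4, 3, 3]

-377 = -9*43 + 10
43 = 4*10 + 3
10 = 3*3 + 1
3 = 3*1 + 0  (stop)
So -377/43 = [-9; 4, 3, 3].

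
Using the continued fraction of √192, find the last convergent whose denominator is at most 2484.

18817/1358

√192 = [13; 1, 5, 1, 26, …] (period length 4).
Convergents:
  p_0/q_0 = 13/1
  p_1/q_1 = 14/1
  p_2/q_2 = 83/6
  p_3/q_3 = 97/7
  p_4/q_4 = 2605/188
  p_5/q_5 = 2702/195
  p_6/q_6 = 16115/1163
  p_7/q_7 = 18817/1358
  p_8/q_8 = 505357/36471
q_7 = 1358 ≤ 2484 < 36471 = q_8, so the answer is 18817/1358.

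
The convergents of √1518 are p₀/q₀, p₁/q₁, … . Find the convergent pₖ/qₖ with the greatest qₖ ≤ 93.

√1518 = [38; 1, 24, 1, 76, …] (period length 4).
Convergents:
  p_0/q_0 = 38/1
  p_1/q_1 = 39/1
  p_2/q_2 = 974/25
  p_3/q_3 = 1013/26
  p_4/q_4 = 77962/2001
q_3 = 26 ≤ 93 < 2001 = q_4, so the answer is 1013/26.

1013/26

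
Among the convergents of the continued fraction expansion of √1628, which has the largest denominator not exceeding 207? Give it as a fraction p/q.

2663/66

√1628 = [40; 2, 1, 6, 1, 2, 80, …] (period length 6).
Convergents:
  p_0/q_0 = 40/1
  p_1/q_1 = 81/2
  p_2/q_2 = 121/3
  p_3/q_3 = 807/20
  p_4/q_4 = 928/23
  p_5/q_5 = 2663/66
  p_6/q_6 = 213968/5303
q_5 = 66 ≤ 207 < 5303 = q_6, so the answer is 2663/66.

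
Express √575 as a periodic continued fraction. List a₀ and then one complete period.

[23; 1, 46]

a₀ = ⌊√575⌋ = 23.
With m₀=0, d₀=1 and mₖ₊₁ = dₖaₖ − mₖ, dₖ₊₁ = (n − mₖ₊₁²)/dₖ, aₖ₊₁ = ⌊(a₀+mₖ₊₁)/dₖ₊₁⌋:
  k=1: m=23, d=46, a=1
  k=2: m=23, d=1, a=46
d=1 and a=2a₀=46 at k=2, so the next step gives (m, d) = (23, 46) again — its k=1 value — and the period has length 2.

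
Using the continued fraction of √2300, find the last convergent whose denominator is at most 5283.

110448/2303

√2300 = [47; 1, 22, 1, 94, …] (period length 4).
Convergents:
  p_0/q_0 = 47/1
  p_1/q_1 = 48/1
  p_2/q_2 = 1103/23
  p_3/q_3 = 1151/24
  p_4/q_4 = 109297/2279
  p_5/q_5 = 110448/2303
  p_6/q_6 = 2539153/52945
q_5 = 2303 ≤ 5283 < 52945 = q_6, so the answer is 110448/2303.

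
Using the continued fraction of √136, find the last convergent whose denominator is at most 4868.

√136 = [11; 1, 1, 1, 22, …] (period length 4).
Convergents:
  p_0/q_0 = 11/1
  p_1/q_1 = 12/1
  p_2/q_2 = 23/2
  p_3/q_3 = 35/3
  p_4/q_4 = 793/68
  p_5/q_5 = 828/71
  p_6/q_6 = 1621/139
  p_7/q_7 = 2449/210
  p_8/q_8 = 55499/4759
  p_9/q_9 = 57948/4969
q_8 = 4759 ≤ 4868 < 4969 = q_9, so the answer is 55499/4759.

55499/4759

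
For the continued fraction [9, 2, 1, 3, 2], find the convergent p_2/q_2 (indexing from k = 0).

Using pₖ = aₖpₖ₋₁ + pₖ₋₂, qₖ = aₖqₖ₋₁ + qₖ₋₂ (with p₋₁=1, p₋₂=0, q₋₁=0, q₋₂=1):
  k=0: a=9, p=9, q=1
  k=1: a=2, p=19, q=2
  k=2: a=1, p=28, q=3

28/3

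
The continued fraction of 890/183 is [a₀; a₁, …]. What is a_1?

890 = 4·183 + 158   →  a_0 = 4
183 = 1·158 + 25   →  a_1 = 1

1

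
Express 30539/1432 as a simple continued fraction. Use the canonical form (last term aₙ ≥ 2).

30539 = 21*1432 + 467
1432 = 3*467 + 31
467 = 15*31 + 2
31 = 15*2 + 1
2 = 2*1 + 0  (stop)
So 30539/1432 = [21; 3, 15, 15, 2].

[21; 3, 15, 15, 2]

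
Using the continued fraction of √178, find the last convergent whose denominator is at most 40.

√178 = [13; 2, 1, 12, 1, 2, 26, …] (period length 6).
Convergents:
  p_0/q_0 = 13/1
  p_1/q_1 = 27/2
  p_2/q_2 = 40/3
  p_3/q_3 = 507/38
  p_4/q_4 = 547/41
q_3 = 38 ≤ 40 < 41 = q_4, so the answer is 507/38.

507/38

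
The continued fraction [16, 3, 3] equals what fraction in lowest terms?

Using pₖ = aₖpₖ₋₁ + pₖ₋₂ and qₖ = aₖqₖ₋₁ + qₖ₋₂:
  k=0: a=16, p=16, q=1
  k=1: a=3, p=49, q=3
  k=2: a=3, p=163, q=10

163/10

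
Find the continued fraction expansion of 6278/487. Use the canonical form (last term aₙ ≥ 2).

[12; 1, 8, 5, 3, 3]

6278 = 12×487 + 434
487 = 1×434 + 53
434 = 8×53 + 10
53 = 5×10 + 3
10 = 3×3 + 1
3 = 3×1 + 0  (stop)
So 6278/487 = [12; 1, 8, 5, 3, 3].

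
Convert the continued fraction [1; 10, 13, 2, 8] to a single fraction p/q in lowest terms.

2536/2307

Using pₖ = aₖpₖ₋₁ + pₖ₋₂ and qₖ = aₖqₖ₋₁ + qₖ₋₂:
  k=0: a=1, p=1, q=1
  k=1: a=10, p=11, q=10
  k=2: a=13, p=144, q=131
  k=3: a=2, p=299, q=272
  k=4: a=8, p=2536, q=2307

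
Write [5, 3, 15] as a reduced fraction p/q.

Using pₖ = aₖpₖ₋₁ + pₖ₋₂ and qₖ = aₖqₖ₋₁ + qₖ₋₂:
  k=0: a=5, p=5, q=1
  k=1: a=3, p=16, q=3
  k=2: a=15, p=245, q=46

245/46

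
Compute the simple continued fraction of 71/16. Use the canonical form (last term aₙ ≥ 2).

[4; 2, 3, 2]

71 = 4×16 + 7
16 = 2×7 + 2
7 = 3×2 + 1
2 = 2×1 + 0  (stop)
So 71/16 = [4; 2, 3, 2].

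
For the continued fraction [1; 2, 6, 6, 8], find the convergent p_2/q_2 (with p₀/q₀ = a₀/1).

Using pₖ = aₖpₖ₋₁ + pₖ₋₂, qₖ = aₖqₖ₋₁ + qₖ₋₂ (with p₋₁=1, p₋₂=0, q₋₁=0, q₋₂=1):
  k=0: a=1, p=1, q=1
  k=1: a=2, p=3, q=2
  k=2: a=6, p=19, q=13

19/13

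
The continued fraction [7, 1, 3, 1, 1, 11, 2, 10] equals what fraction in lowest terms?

Using pₖ = aₖpₖ₋₁ + pₖ₋₂ and qₖ = aₖqₖ₋₁ + qₖ₋₂:
  k=0: a=7, p=7, q=1
  k=1: a=1, p=8, q=1
  k=2: a=3, p=31, q=4
  k=3: a=1, p=39, q=5
  k=4: a=1, p=70, q=9
  k=5: a=11, p=809, q=104
  k=6: a=2, p=1688, q=217
  k=7: a=10, p=17689, q=2274

17689/2274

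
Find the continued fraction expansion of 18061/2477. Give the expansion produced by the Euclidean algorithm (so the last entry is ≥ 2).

18061 = 7*2477 + 722
2477 = 3*722 + 311
722 = 2*311 + 100
311 = 3*100 + 11
100 = 9*11 + 1
11 = 11*1 + 0  (stop)
So 18061/2477 = [7; 3, 2, 3, 9, 11].

[7; 3, 2, 3, 9, 11]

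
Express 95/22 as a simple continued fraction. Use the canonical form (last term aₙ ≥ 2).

95 = 4×22 + 7
22 = 3×7 + 1
7 = 7×1 + 0  (stop)
So 95/22 = [4; 3, 7].

[4; 3, 7]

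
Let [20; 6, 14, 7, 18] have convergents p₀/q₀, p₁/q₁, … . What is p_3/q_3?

Using pₖ = aₖpₖ₋₁ + pₖ₋₂, qₖ = aₖqₖ₋₁ + qₖ₋₂ (with p₋₁=1, p₋₂=0, q₋₁=0, q₋₂=1):
  k=0: a=20, p=20, q=1
  k=1: a=6, p=121, q=6
  k=2: a=14, p=1714, q=85
  k=3: a=7, p=12119, q=601

12119/601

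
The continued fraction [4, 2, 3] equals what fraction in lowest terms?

31/7

Using pₖ = aₖpₖ₋₁ + pₖ₋₂ and qₖ = aₖqₖ₋₁ + qₖ₋₂:
  k=0: a=4, p=4, q=1
  k=1: a=2, p=9, q=2
  k=2: a=3, p=31, q=7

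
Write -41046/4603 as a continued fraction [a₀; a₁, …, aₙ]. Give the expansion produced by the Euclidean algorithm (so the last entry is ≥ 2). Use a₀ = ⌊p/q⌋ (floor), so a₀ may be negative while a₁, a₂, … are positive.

-41046 = -9×4603 + 381
4603 = 12×381 + 31
381 = 12×31 + 9
31 = 3×9 + 4
9 = 2×4 + 1
4 = 4×1 + 0  (stop)
So -41046/4603 = [-9; 12, 12, 3, 2, 4].

[-9; 12, 12, 3, 2, 4]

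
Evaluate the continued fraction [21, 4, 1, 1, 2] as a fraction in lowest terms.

488/23

Fold from the inside: start with 2/1.
  1 + 1/2 = 3/2
  1 + 2/3 = 5/3
  4 + 3/5 = 23/5
  21 + 5/23 = 488/23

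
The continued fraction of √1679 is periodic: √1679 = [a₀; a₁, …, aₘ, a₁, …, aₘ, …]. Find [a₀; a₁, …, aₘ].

a₀ = ⌊√1679⌋ = 40.

[40; 1, 39, 1, 80]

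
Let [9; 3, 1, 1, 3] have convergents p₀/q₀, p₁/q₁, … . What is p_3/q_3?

Using pₖ = aₖpₖ₋₁ + pₖ₋₂, qₖ = aₖqₖ₋₁ + qₖ₋₂ (with p₋₁=1, p₋₂=0, q₋₁=0, q₋₂=1):
  k=0: a=9, p=9, q=1
  k=1: a=3, p=28, q=3
  k=2: a=1, p=37, q=4
  k=3: a=1, p=65, q=7

65/7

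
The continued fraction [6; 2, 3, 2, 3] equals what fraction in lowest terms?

354/55

Fold from the inside: start with 3/1.
  2 + 1/3 = 7/3
  3 + 3/7 = 24/7
  2 + 7/24 = 55/24
  6 + 24/55 = 354/55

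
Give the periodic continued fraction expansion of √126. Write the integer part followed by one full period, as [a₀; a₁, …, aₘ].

[11; 4, 2, 4, 22]

a₀ = ⌊√126⌋ = 11.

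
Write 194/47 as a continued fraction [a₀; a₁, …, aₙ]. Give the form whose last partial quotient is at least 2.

[4; 7, 1, 5]

194 = 4×47 + 6
47 = 7×6 + 5
6 = 1×5 + 1
5 = 5×1 + 0  (stop)
So 194/47 = [4; 7, 1, 5].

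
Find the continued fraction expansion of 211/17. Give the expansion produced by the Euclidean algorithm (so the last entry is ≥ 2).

211 = 12*17 + 7
17 = 2*7 + 3
7 = 2*3 + 1
3 = 3*1 + 0  (stop)
So 211/17 = [12; 2, 2, 3].

[12; 2, 2, 3]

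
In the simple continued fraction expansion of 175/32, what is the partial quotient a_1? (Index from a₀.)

175 = 5·32 + 15   →  a_0 = 5
32 = 2·15 + 2   →  a_1 = 2

2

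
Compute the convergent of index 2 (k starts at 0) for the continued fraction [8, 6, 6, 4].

Using pₖ = aₖpₖ₋₁ + pₖ₋₂, qₖ = aₖqₖ₋₁ + qₖ₋₂ (with p₋₁=1, p₋₂=0, q₋₁=0, q₋₂=1):
  k=0: a=8, p=8, q=1
  k=1: a=6, p=49, q=6
  k=2: a=6, p=302, q=37

302/37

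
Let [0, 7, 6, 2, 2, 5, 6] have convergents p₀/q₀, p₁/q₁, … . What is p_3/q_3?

13/93

Using pₖ = aₖpₖ₋₁ + pₖ₋₂, qₖ = aₖqₖ₋₁ + qₖ₋₂ (with p₋₁=1, p₋₂=0, q₋₁=0, q₋₂=1):
  k=0: a=0, p=0, q=1
  k=1: a=7, p=1, q=7
  k=2: a=6, p=6, q=43
  k=3: a=2, p=13, q=93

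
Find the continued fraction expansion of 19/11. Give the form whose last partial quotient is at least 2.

19 = 1×11 + 8
11 = 1×8 + 3
8 = 2×3 + 2
3 = 1×2 + 1
2 = 2×1 + 0  (stop)
So 19/11 = [1; 1, 2, 1, 2].

[1; 1, 2, 1, 2]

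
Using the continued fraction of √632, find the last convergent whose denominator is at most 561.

√632 = [25; 7, 6, 7, 50, …] (period length 4).
Convergents:
  p_0/q_0 = 25/1
  p_1/q_1 = 176/7
  p_2/q_2 = 1081/43
  p_3/q_3 = 7743/308
  p_4/q_4 = 388231/15443
q_3 = 308 ≤ 561 < 15443 = q_4, so the answer is 7743/308.

7743/308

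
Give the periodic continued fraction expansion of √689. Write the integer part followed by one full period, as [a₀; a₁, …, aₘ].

[26; 4, 52]

a₀ = ⌊√689⌋ = 26.
With m₀=0, d₀=1 and mₖ₊₁ = dₖaₖ − mₖ, dₖ₊₁ = (n − mₖ₊₁²)/dₖ, aₖ₊₁ = ⌊(a₀+mₖ₊₁)/dₖ₊₁⌋:
  k=1: m=26, d=13, a=4
  k=2: m=26, d=1, a=52
d=1 and a=2a₀=52 at k=2, so the next step gives (m, d) = (26, 13) again — its k=1 value — and the period has length 2.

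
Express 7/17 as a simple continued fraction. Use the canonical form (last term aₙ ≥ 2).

[0; 2, 2, 3]

7 = 0*17 + 7
17 = 2*7 + 3
7 = 2*3 + 1
3 = 3*1 + 0  (stop)
So 7/17 = [0; 2, 2, 3].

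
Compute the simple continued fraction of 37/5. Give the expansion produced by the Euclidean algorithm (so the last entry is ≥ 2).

[7; 2, 2]

37 = 7×5 + 2
5 = 2×2 + 1
2 = 2×1 + 0  (stop)
So 37/5 = [7; 2, 2].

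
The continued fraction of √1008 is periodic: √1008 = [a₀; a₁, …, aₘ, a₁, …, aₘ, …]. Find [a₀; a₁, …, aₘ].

a₀ = ⌊√1008⌋ = 31.
With m₀=0, d₀=1 and mₖ₊₁ = dₖaₖ − mₖ, dₖ₊₁ = (n − mₖ₊₁²)/dₖ, aₖ₊₁ = ⌊(a₀+mₖ₊₁)/dₖ₊₁⌋:
  k=1: m=31, d=47, a=1
  k=2: m=16, d=16, a=2
  k=3: m=16, d=47, a=1
  k=4: m=31, d=1, a=62
d=1 and a=2a₀=62 at k=4, so the next step gives (m, d) = (31, 47) again — its k=1 value — and the period has length 4.

[31; 1, 2, 1, 62]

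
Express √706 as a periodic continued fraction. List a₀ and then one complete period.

a₀ = ⌊√706⌋ = 26.
With m₀=0, d₀=1 and mₖ₊₁ = dₖaₖ − mₖ, dₖ₊₁ = (n − mₖ₊₁²)/dₖ, aₖ₊₁ = ⌊(a₀+mₖ₊₁)/dₖ₊₁⌋:
  k=1: m=26, d=30, a=1
  k=2: m=4, d=23, a=1
  k=3: m=19, d=15, a=3
  k=4: m=26, d=2, a=26
  k=5: m=26, d=15, a=3
  k=6: m=19, d=23, a=1
  k=7: m=4, d=30, a=1
  k=8: m=26, d=1, a=52
d=1 and a=2a₀=52 at k=8, so the next step gives (m, d) = (26, 30) again — its k=1 value — and the period has length 8.

[26; 1, 1, 3, 26, 3, 1, 1, 52]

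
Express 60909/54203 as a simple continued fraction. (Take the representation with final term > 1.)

[1; 8, 12, 12, 15, 3]

60909 = 1×54203 + 6706
54203 = 8×6706 + 555
6706 = 12×555 + 46
555 = 12×46 + 3
46 = 15×3 + 1
3 = 3×1 + 0  (stop)
So 60909/54203 = [1; 8, 12, 12, 15, 3].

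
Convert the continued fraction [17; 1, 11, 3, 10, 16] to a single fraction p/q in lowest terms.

110183/6149

Using pₖ = aₖpₖ₋₁ + pₖ₋₂ and qₖ = aₖqₖ₋₁ + qₖ₋₂:
  k=0: a=17, p=17, q=1
  k=1: a=1, p=18, q=1
  k=2: a=11, p=215, q=12
  k=3: a=3, p=663, q=37
  k=4: a=10, p=6845, q=382
  k=5: a=16, p=110183, q=6149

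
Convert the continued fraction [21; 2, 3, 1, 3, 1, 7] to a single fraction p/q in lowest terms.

7183/335

Fold from the inside: start with 7/1.
  1 + 1/7 = 8/7
  3 + 7/8 = 31/8
  1 + 8/31 = 39/31
  3 + 31/39 = 148/39
  2 + 39/148 = 335/148
  21 + 148/335 = 7183/335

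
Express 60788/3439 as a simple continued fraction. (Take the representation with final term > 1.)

60788 = 17×3439 + 2325
3439 = 1×2325 + 1114
2325 = 2×1114 + 97
1114 = 11×97 + 47
97 = 2×47 + 3
47 = 15×3 + 2
3 = 1×2 + 1
2 = 2×1 + 0  (stop)
So 60788/3439 = [17; 1, 2, 11, 2, 15, 1, 2].

[17; 1, 2, 11, 2, 15, 1, 2]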